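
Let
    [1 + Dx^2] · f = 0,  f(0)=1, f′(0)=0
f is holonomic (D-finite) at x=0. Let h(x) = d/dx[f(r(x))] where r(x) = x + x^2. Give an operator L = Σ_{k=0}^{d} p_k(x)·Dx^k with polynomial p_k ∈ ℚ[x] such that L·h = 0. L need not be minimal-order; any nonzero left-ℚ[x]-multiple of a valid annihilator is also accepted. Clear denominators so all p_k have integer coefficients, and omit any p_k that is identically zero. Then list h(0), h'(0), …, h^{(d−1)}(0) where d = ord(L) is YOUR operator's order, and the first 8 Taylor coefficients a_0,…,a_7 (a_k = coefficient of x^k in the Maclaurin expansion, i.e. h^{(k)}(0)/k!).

f: a_k = 1, 0, -1/2, 0, 1/24, 0, -1/720, 0, …
L₀ from L_f via x↦r, Dx↦r'^{-1}Dx.
h₀' ⇒ L via d/dx closure of L₀.
L = (13 + 8·x + 24·x^2 + 32·x^3 + 16·x^4) + (-6 - 12·x)·Dx + (1 + 4·x + 4·x^2)·Dx^2  (order 2).
h: a_k = 0, -1, -3, -11/6, 5/6, 179/120, 133/120, 841/5040, …
ICs: h(0) = 0, h′(0) = -1.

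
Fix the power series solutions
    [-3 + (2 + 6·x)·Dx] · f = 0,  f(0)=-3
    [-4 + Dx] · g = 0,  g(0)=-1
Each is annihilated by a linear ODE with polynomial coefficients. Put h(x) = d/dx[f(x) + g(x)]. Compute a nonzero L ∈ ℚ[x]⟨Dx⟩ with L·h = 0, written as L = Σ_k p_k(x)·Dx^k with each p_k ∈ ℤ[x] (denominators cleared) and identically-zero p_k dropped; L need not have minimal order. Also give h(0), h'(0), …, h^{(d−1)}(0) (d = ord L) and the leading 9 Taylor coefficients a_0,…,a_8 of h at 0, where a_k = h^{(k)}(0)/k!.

L = (-204 - 288·x) + (-37 - 384·x - 576·x^2)·Dx + (22 + 114·x + 144·x^2)·Dx^2  (order 2).
h: a_k = -17/2, -37/4, -755/16, -451/96, -109313/768, 1804571/7680, -70298747/92160, 2643084989/1290240, -119828016953/20643840, …
ICs: h(0) = -17/2, h′(0) = -37/4.

f: a_k = -3, -9/2, 27/8, -81/16, 1215/128, -5103/256, 45927/1024, -216513/2048, 8444007/32768, …
g: a_k = -1, -4, -8, -32/3, -32/3, -128/15, -256/45, -1024/315, -512/315, …
L₀ := lclm(L_f,L_g); ord L₀ ≤ 1+1.
Derive L from L₀ (diff closure).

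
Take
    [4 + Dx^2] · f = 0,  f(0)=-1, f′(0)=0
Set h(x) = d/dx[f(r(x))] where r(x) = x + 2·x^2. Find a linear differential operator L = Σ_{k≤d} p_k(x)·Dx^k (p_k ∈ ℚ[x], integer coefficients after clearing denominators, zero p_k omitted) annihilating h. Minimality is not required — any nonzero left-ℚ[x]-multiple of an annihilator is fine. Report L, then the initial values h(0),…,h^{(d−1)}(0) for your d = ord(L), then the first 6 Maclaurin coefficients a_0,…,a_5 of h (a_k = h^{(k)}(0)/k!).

L = (52 + 64·x + 384·x^2 + 1024·x^3 + 1024·x^4) + (-12 - 48·x)·Dx + (1 + 8·x + 16·x^2)·Dx^2  (order 2).
h: a_k = 0, 4, 24, 88/3, -80/3, -1432/15, …
ICs: h(0) = 0, h′(0) = 4.

f: a_k = -1, 0, 2, 0, -2/3, 0, …
f∘r: x↦r, Dx↦Dx/r' in L_f ⇒ L₀.
h=h₀': d/dx-closure on L₀ ⇒ L.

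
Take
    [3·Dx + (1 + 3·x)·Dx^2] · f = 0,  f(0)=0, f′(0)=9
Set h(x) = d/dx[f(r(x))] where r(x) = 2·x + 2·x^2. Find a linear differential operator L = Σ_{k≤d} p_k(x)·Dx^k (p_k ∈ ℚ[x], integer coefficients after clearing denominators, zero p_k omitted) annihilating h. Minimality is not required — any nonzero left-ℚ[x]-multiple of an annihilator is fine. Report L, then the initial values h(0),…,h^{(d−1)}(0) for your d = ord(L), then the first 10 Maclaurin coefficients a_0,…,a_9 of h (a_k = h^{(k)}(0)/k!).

f: a_k = 0, 9, -27/2, 27, -243/4, 729/5, -729/2, 6561/7, -19683/8, 6561, …
h₀=f(r): pull back L_f along r ⇒ L₀.
h=h₀': d/dx-closure on L₀ ⇒ L.
L = (4 + 12·x + 12·x^2) + (1 + 8·x + 18·x^2 + 12·x^3)·Dx  (order 1).
h: a_k = 18, -72, 324, -1512, 7128, -33696, 159408, -754272, 3569184, -16889472, …
ICs: h(0) = 18.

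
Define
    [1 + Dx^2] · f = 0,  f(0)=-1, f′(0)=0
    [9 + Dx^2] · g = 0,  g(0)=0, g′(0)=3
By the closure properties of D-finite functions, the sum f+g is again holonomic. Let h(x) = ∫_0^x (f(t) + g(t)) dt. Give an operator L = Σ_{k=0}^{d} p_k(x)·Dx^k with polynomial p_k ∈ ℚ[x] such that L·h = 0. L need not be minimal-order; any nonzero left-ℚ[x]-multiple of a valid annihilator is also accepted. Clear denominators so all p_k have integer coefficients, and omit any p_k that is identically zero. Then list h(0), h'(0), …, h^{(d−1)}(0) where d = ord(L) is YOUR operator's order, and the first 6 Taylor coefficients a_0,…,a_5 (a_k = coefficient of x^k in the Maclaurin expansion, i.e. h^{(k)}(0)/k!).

L = 9·Dx + 10·Dx^3 + Dx^5  (order 5).
h: a_k = 0, -1, 3/2, 1/6, -9/8, -1/120, …
ICs: h(0) = 0, h′(0) = -1, h′′(0) = 3, h′′′(0) = 1, h′′′′(0) = -27.

f: a_k = -1, 0, 1/2, 0, -1/24, 0, …
g: a_k = 0, 3, 0, -9/2, 0, 81/40, …
h₀=f+g: left-lcm gives L₀, ord ≤ 4.
Integrate: L := L₀·Dx.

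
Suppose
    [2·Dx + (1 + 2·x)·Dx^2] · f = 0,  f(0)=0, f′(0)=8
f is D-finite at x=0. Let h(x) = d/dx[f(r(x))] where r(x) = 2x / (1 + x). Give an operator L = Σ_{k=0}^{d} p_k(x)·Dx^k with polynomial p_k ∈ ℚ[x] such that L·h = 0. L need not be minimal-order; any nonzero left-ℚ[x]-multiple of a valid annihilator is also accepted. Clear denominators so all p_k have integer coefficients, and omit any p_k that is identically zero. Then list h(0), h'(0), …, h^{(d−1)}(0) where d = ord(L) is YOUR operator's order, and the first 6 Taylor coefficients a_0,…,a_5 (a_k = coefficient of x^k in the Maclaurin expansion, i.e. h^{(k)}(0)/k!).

L = (6 + 10·x) + (1 + 6·x + 5·x^2)·Dx  (order 1).
h: a_k = 16, -96, 496, -2496, 12496, -62496, …
ICs: h(0) = 16.

f: a_k = 0, 8, -8, 32/3, -16, 128/5, …
L₀ from L_f via x↦r, Dx↦r'^{-1}Dx.
Derive L from L₀ (diff closure).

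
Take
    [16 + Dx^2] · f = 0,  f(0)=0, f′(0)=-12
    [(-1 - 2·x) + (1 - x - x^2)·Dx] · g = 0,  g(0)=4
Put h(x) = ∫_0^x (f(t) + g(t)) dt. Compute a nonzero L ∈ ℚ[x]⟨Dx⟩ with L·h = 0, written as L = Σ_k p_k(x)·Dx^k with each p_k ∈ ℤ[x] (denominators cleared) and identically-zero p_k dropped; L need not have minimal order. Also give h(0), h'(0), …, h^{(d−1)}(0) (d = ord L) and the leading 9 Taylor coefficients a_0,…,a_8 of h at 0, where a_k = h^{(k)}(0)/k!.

L = (-272 - 384·x + 352·x^2 - 192·x^3 - 640·x^4 - 256·x^5)·Dx + (160 - 368·x - 32·x^2 + 544·x^3 - 48·x^4 - 384·x^5 - 128·x^6)·Dx^2 + (-17 - 24·x + 22·x^2 - 12·x^3 - 40·x^4 - 16·x^5)·Dx^3 + (10 - 23·x - 2·x^2 + 34·x^3 - 3·x^4 - 24·x^5 - 8·x^6)·Dx^4  (order 4).
h: a_k = 0, 4, -4, 8/3, 11, 4, 16/15, 52/7, 2461/210, …
ICs: h(0) = 0, h′(0) = 4, h′′(0) = -8, h′′′(0) = 16.

f: a_k = 0, -12, 0, 32, 0, -128/5, 0, 1024/105, 0, …
g: a_k = 4, 4, 8, 12, 20, 32, 52, 84, 136, …
Sum ⇒ L₀ = lclm(L_f,L_g) in ℚ(x)⟨Dx⟩.
h=∫₀ˣh₀: take L = L₀·Dx.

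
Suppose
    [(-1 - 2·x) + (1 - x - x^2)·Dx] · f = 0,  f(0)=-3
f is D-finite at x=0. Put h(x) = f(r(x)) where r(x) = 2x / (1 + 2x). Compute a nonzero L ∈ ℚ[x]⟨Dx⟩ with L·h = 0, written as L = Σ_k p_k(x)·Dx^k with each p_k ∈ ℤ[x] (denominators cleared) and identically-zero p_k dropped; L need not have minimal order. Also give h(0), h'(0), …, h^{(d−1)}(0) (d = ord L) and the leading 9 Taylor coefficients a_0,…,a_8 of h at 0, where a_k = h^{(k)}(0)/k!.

f: a_k = -3, -3, -6, -9, -15, -24, -39, -63, -102, …
Change of var in L_f (x↦r) gives L₀.
L = (2 + 12·x) + (-1 - 4·x + 8·x^3)·Dx  (order 1).
h: a_k = -3, -6, -12, 0, -48, 96, -384, 1152, -3840, …
ICs: h(0) = -3.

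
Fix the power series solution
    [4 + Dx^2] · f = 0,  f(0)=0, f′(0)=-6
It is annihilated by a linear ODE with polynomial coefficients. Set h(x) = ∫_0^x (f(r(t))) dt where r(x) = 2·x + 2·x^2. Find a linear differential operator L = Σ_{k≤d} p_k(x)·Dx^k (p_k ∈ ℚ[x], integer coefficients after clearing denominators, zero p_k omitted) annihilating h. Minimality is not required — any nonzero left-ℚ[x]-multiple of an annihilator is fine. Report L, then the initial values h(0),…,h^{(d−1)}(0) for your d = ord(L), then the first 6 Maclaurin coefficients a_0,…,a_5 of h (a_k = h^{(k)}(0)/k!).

f: a_k = 0, -6, 0, 4, 0, -4/5, …
Change of var in L_f (x↦r) gives L₀.
h=∫₀ˣh₀: take L = L₀·Dx.
L = (16 + 96·x + 192·x^2 + 128·x^3)·Dx - 2·Dx^2 + (1 + 2·x)·Dx^3  (order 3).
h: a_k = 0, 0, -6, -4, 8, 96/5, …
ICs: h(0) = 0, h′(0) = 0, h′′(0) = -12.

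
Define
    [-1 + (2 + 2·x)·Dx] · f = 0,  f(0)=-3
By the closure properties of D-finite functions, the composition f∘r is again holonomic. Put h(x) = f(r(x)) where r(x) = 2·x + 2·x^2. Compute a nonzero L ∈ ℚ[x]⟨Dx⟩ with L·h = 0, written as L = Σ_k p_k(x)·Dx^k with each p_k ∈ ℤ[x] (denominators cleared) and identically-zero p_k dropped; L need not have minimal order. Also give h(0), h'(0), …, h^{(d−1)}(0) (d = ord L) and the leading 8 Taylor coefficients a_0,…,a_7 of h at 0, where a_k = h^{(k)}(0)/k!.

f: a_k = -3, -3/2, 3/8, -3/16, 15/128, -21/256, 63/1024, -99/2048, …
h₀=f(r): pull back L_f along r ⇒ L₀.
L = (-1 - 2·x) + (1 + 2·x + 2·x^2)·Dx  (order 1).
h: a_k = -3, -3, -3/2, 3/2, -9/8, 3/8, 9/16, -21/16, …
ICs: h(0) = -3.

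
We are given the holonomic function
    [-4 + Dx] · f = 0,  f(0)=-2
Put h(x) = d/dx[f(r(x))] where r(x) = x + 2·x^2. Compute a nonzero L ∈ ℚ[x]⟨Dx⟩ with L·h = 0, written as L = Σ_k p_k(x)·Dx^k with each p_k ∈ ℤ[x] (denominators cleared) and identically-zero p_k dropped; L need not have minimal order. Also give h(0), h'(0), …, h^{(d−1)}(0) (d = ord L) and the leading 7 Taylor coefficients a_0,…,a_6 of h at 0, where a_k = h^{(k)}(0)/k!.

f: a_k = -2, -8, -16, -64/3, -64/3, -256/15, -512/45, …
Substitute x→r, Dx→(1/r')Dx; clear ⇒ L₀.
h₀' ⇒ L via d/dx closure of L₀.
L = (8 + 32·x + 64·x^2) + (-1 - 4·x)·Dx  (order 1).
h: a_k = -8, -64, -256, -2560/3, -6656/3, -77824/15, -475136/45, …
ICs: h(0) = -8.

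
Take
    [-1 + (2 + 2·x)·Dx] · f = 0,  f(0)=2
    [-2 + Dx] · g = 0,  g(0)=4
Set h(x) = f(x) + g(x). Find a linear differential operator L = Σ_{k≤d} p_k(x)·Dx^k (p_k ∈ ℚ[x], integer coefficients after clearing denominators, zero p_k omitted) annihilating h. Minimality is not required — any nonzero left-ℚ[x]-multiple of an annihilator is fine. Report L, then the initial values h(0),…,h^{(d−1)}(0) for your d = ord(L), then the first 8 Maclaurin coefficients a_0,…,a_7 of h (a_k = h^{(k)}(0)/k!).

L = (10 + 8·x) + (-17 - 32·x - 16·x^2)·Dx + (6 + 14·x + 8·x^2)·Dx^2  (order 2).
h: a_k = 6, 9, 31/4, 131/24, 497/192, 2153/1920, 7247/23040, 43163/322560, …
ICs: h(0) = 6, h′(0) = 9.

f: a_k = 2, 1, -1/4, 1/8, -5/64, 7/128, -21/512, 33/1024, …
g: a_k = 4, 8, 8, 16/3, 8/3, 16/15, 16/45, 32/315, …
L₀ := lclm(L_f,L_g); ord L₀ ≤ 1+1.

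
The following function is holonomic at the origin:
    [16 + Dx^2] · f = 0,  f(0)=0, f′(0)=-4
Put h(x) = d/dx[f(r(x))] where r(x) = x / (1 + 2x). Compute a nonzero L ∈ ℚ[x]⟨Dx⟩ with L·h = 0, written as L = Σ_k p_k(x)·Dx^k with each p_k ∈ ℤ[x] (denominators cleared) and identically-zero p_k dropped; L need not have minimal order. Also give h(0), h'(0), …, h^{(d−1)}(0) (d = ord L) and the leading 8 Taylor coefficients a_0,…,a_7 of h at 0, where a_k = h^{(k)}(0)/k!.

L = (40 + 96·x + 96·x^2) + (12 + 72·x + 144·x^2 + 96·x^3)·Dx + (1 + 8·x + 24·x^2 + 32·x^3 + 16·x^4)·Dx^2  (order 2).
h: a_k = -4, 16, -16, -128, 2752/3, -3840, 565504/45, -1552384/45, …
ICs: h(0) = -4, h′(0) = 16.

f: a_k = 0, -4, 0, 32/3, 0, -128/15, 0, 1024/315, …
h₀=f(r): pull back L_f along r ⇒ L₀.
h=h₀': d/dx-closure on L₀ ⇒ L.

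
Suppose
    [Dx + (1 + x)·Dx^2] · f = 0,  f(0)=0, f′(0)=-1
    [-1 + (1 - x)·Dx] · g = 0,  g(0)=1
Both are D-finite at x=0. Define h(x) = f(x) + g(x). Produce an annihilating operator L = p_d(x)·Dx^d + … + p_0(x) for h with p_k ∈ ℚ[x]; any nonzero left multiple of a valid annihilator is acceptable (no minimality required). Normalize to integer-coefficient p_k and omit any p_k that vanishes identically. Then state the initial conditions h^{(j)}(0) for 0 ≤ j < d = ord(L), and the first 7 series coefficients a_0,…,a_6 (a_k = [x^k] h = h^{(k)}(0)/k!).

f: a_k = 0, -1, 1/2, -1/3, 1/4, -1/5, 1/6, …
g: a_k = 1, 1, 1, 1, 1, 1, 1, …
h₀=f+g: left-lcm gives L₀, ord ≤ 3.
L = (-10 - 2·x)·Dx + (-4 - 16·x - 4·x^2)·Dx^2 + (3 + x - 3·x^2 - x^3)·Dx^3  (order 3).
h: a_k = 1, 0, 3/2, 2/3, 5/4, 4/5, 7/6, …
ICs: h(0) = 1, h′(0) = 0, h′′(0) = 3.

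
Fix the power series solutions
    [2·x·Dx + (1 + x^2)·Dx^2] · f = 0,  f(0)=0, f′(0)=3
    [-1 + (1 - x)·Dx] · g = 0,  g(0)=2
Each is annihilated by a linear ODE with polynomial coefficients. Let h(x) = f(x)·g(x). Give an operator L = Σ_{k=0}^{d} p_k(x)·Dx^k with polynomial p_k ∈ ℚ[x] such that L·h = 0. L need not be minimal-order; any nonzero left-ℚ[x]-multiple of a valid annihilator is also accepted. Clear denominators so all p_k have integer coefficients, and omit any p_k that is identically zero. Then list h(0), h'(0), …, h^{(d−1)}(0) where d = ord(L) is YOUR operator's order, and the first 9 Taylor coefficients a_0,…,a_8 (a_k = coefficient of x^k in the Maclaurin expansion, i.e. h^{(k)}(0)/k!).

f: a_k = 0, 3, 0, -1, 0, 3/5, 0, -3/7, 0, …
g: a_k = 2, 2, 2, 2, 2, 2, 2, 2, 2, …
Product ⇒ symmetric product L₀, ord ≤ 2.
L = 2·x + (2 - 2·x + 4·x^2)·Dx + (-1 + x - x^2 + x^3)·Dx^2  (order 2).
h: a_k = 0, 6, 6, 4, 4, 26/5, 26/5, 152/35, 152/35, …
ICs: h(0) = 0, h′(0) = 6.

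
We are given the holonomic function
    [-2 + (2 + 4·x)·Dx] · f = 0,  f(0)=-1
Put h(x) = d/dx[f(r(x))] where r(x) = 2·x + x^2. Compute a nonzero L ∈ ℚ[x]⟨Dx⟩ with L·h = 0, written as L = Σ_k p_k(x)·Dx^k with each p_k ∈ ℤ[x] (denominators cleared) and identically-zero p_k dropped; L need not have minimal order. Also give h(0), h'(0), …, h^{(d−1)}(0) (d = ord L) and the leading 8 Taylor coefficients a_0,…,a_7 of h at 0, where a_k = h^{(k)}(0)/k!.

f: a_k = -1, -1, 1/2, -1/2, 5/8, -7/8, 21/16, -33/16, …
Substitute x→r, Dx→(1/r')Dx; clear ⇒ L₀.
h₀' ⇒ L via d/dx closure of L₀.
L = -1 + (-1 - 5·x - 6·x^2 - 2·x^3)·Dx  (order 1).
h: a_k = -2, 2, -6, 18, -55, 171, -539, 1717, …
ICs: h(0) = -2.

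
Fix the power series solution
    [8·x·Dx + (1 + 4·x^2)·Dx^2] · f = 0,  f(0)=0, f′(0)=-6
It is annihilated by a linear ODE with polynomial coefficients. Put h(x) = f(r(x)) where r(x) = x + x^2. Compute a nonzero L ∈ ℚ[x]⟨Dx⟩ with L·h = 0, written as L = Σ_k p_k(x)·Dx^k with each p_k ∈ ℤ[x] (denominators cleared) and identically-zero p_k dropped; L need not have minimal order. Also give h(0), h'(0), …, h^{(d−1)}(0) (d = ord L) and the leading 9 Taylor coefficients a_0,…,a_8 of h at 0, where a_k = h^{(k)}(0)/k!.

f: a_k = 0, -6, 0, 8, 0, -96/5, 0, 384/7, 0, …
f∘r: x↦r, Dx↦Dx/r' in L_f ⇒ L₀.
L = (-2 + 8·x + 32·x^2 + 48·x^3 + 24·x^4)·Dx + (1 + 2·x + 4·x^2 + 16·x^3 + 20·x^4 + 8·x^5)·Dx^2  (order 2).
h: a_k = 0, -6, -6, 8, 24, 24/5, -88, -960/7, 192, …
ICs: h(0) = 0, h′(0) = -6.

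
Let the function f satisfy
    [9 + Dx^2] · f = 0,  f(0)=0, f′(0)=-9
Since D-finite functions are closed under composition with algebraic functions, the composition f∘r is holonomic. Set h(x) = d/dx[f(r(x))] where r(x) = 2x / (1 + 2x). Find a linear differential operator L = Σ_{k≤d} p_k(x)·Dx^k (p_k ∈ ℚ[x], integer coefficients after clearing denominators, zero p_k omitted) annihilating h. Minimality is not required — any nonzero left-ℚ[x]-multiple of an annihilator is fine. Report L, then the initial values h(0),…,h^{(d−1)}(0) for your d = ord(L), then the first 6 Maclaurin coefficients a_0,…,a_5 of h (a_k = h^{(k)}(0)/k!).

f: a_k = 0, -9, 0, 27/2, 0, -243/40, …
Substitute x→r, Dx→(1/r')Dx; clear ⇒ L₀.
h=h₀': d/dx-closure on L₀ ⇒ L.
L = (60 + 96·x + 96·x^2) + (12 + 72·x + 144·x^2 + 96·x^3)·Dx + (1 + 8·x + 24·x^2 + 32·x^3 + 16·x^4)·Dx^2  (order 2).
h: a_k = -18, 72, 108, -2016, 10548, -36720, …
ICs: h(0) = -18, h′(0) = 72.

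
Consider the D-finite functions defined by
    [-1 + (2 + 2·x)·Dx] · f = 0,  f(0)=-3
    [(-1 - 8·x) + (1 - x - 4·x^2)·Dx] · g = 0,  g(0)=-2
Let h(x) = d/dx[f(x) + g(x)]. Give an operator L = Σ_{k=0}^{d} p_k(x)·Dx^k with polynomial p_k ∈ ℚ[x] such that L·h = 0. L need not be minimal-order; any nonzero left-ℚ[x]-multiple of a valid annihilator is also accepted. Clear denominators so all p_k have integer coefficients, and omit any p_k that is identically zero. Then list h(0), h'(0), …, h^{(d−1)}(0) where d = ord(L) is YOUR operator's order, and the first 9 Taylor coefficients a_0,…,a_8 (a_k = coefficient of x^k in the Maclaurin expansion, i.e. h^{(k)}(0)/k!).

f: a_k = -3, -3/2, 3/8, -3/16, 15/128, -21/256, 63/1024, -99/2048, 1287/32768, …
g: a_k = -2, -2, -10, -18, -58, -130, -362, -882, -2330, …
f+g: L₀ = lclm(L_f,L_g), ord ≤ 1+1.
h₀' ⇒ L via d/dx closure of L₀.
L = (-138 - 1110·x - 2208·x^2 - 3648·x^3 - 1920·x^4) + (-213 - 2334·x - 6429·x^2 - 12816·x^3 - 14352·x^4 - 5760·x^5)·Dx + (42 + 150·x + 246·x^2 - 598·x^3 - 2880·x^4 - 3424·x^5 - 1280·x^6)·Dx^2  (order 2).
h: a_k = -7/2, -77/4, -873/16, -7409/32, -166505/256, -1111875/512, -12645045/2048, -76348153/4096, -3455208297/65536, …
ICs: h(0) = -7/2, h′(0) = -77/4.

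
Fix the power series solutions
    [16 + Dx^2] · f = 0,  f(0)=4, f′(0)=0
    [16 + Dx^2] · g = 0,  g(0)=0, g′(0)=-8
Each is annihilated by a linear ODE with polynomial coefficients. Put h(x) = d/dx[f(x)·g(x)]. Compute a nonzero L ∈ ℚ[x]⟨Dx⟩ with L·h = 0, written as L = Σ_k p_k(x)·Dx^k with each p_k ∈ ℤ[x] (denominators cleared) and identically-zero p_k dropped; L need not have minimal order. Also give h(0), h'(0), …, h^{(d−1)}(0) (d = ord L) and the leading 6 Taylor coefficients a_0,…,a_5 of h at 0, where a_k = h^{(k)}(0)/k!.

f: a_k = 4, 0, -32, 0, 128/3, 0, …
g: a_k = 0, -8, 0, 64/3, 0, -256/15, …
Sym-product of L_f,L_g gives L₀ (≤ ord 4).
h₀' ⇒ L via d/dx closure of L₀.
L = 64 + Dx^2  (order 2).
h: a_k = -32, 0, 1024, 0, -16384/3, 0, …
ICs: h(0) = -32, h′(0) = 0.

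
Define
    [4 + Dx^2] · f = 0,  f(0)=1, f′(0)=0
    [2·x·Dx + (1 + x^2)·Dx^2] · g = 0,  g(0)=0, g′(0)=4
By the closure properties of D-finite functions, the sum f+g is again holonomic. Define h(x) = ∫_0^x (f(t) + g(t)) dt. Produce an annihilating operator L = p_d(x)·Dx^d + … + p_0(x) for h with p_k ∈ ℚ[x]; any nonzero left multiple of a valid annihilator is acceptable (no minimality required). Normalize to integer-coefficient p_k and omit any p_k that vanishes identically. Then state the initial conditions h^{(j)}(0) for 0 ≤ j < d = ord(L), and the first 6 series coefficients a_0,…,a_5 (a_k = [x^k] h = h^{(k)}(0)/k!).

f: a_k = 1, 0, -2, 0, 2/3, 0, …
g: a_k = 0, 4, 0, -4/3, 0, 4/5, …
L₀ := lclm(L_f,L_g); ord L₀ ≤ 2+2.
h=∫h₀ ⇒ L = L₀·Dx.
L = (-32·x + 80·x^3 + 16·x^5)·Dx^2 + (4 + 32·x^2 + 36·x^4 + 8·x^6)·Dx^3 + (-8·x + 20·x^3 + 4·x^5)·Dx^4 + (1 + 8·x^2 + 9·x^4 + 2·x^6)·Dx^5  (order 5).
h: a_k = 0, 1, 2, -2/3, -1/3, 2/15, …
ICs: h(0) = 0, h′(0) = 1, h′′(0) = 4, h′′′(0) = -4, h′′′′(0) = -8.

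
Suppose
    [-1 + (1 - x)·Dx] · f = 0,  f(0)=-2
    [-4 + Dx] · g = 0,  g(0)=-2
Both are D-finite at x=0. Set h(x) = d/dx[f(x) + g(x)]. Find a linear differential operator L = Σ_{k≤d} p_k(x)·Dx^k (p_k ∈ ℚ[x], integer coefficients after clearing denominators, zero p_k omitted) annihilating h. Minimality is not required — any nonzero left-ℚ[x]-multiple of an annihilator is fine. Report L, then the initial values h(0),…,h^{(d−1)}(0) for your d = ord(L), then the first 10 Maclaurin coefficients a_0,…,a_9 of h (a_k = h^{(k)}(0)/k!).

f: a_k = -2, -2, -2, -2, -2, -2, -2, -2, -2, -2, …
g: a_k = -2, -8, -16, -64/3, -64/3, -256/15, -512/45, -2048/315, -1024/315, -4096/2835, …
h₀=f+g: left-lcm gives L₀, ord ≤ 2.
h=h₀': d/dx-closure on L₀ ⇒ L.
L = (-4 + 16·x) + (5 - 16·x + 8·x^2)·Dx + (-1 + 3·x - 2·x^2)·Dx^2  (order 2).
h: a_k = -10, -36, -70, -280/3, -286/3, -1204/15, -2678/45, -13232/315, -9766/315, -73084/2835, …
ICs: h(0) = -10, h′(0) = -36.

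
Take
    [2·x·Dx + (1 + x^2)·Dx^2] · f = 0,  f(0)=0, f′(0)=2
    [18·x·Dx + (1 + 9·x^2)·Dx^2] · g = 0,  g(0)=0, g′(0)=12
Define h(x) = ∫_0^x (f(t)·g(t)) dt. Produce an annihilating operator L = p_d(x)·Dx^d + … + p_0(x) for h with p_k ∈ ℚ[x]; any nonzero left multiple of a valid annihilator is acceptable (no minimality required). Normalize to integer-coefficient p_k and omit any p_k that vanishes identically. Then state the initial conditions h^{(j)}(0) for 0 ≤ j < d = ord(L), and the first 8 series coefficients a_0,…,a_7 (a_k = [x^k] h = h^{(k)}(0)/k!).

f: a_k = 0, 2, 0, -2/3, 0, 2/5, 0, -2/7, …
g: a_k = 0, 12, 0, -36, 0, 972/5, 0, -8748/7, …
Product ⇒ symmetric product L₀, ord ≤ 4.
h=∫₀ˣh₀: take L = L₀·Dx.
L = (-216·x - 3600·x^3 - 5184·x^5 + 6480·x^7 + 17496·x^9)·Dx^2 + (-40 - 1452·x^2 - 6480·x^4 - 4536·x^6 + 22680·x^8 + 26244·x^10)·Dx^3 + (-80·x - 980·x^3 - 2160·x^5 + 2952·x^7 + 12960·x^9 + 8748·x^11)·Dx^4 + (-1 - 20·x^2 - 109·x^4 + 981·x^8 + 1620·x^10 + 729·x^12)·Dx^5  (order 5).
h: a_k = 0, 0, 0, 8, 0, -16, 0, 2088/35, …
ICs: h(0) = 0, h′(0) = 0, h′′(0) = 0, h′′′(0) = 48, h′′′′(0) = 0.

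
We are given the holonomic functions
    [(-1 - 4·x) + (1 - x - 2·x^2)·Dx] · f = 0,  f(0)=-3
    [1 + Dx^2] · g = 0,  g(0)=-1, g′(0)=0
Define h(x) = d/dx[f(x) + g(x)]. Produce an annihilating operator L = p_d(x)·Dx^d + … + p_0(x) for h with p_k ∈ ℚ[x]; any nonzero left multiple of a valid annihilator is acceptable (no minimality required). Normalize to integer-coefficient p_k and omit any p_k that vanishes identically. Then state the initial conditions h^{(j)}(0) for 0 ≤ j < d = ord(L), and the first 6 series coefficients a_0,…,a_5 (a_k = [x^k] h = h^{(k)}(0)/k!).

L = (270 + 1200·x + 2862·x^2 + 1860·x^3 + 1920·x^4 + 144·x^5 + 96·x^6) + (-31 - 115·x + 75·x^2 + 241·x^3 + 430·x^4 + 372·x^5 + 56·x^6 + 32·x^7)·Dx + (270 + 1200·x + 2862·x^2 + 1860·x^3 + 1920·x^4 + 144·x^5 + 96·x^6)·Dx^2 + (-31 - 115·x + 75·x^2 + 241·x^3 + 430·x^4 + 372·x^5 + 56·x^6 + 32·x^7)·Dx^3  (order 3).
h: a_k = -3, -17, -45, -793/6, -315, -92879/120, …
ICs: h(0) = -3, h′(0) = -17, h′′(0) = -90.

f: a_k = -3, -3, -9, -15, -33, -63, …
g: a_k = -1, 0, 1/2, 0, -1/24, 0, …
f+g: L₀ = lclm(L_f,L_g), ord ≤ 1+2.
h₀' ⇒ L via d/dx closure of L₀.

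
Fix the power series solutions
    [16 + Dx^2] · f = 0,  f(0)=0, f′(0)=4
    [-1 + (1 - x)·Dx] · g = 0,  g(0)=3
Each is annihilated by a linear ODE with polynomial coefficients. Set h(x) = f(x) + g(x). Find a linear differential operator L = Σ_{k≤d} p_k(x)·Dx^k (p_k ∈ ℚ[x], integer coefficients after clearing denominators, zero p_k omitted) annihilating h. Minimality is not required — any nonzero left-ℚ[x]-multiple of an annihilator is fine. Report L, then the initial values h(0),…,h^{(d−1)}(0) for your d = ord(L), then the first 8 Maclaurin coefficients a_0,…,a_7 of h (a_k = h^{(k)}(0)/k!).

L = (-176 + 256·x - 128·x^2) + (144 - 400·x + 384·x^2 - 128·x^3)·Dx + (-11 + 16·x - 8·x^2)·Dx^2 + (9 - 25·x + 24·x^2 - 8·x^3)·Dx^3  (order 3).
h: a_k = 3, 7, 3, -23/3, 3, 173/15, 3, -79/315, …
ICs: h(0) = 3, h′(0) = 7, h′′(0) = 6.

f: a_k = 0, 4, 0, -32/3, 0, 128/15, 0, -1024/315, …
g: a_k = 3, 3, 3, 3, 3, 3, 3, 3, …
Weyl lclm of L_f,L_g ⇒ L₀ (ord ≤ 3).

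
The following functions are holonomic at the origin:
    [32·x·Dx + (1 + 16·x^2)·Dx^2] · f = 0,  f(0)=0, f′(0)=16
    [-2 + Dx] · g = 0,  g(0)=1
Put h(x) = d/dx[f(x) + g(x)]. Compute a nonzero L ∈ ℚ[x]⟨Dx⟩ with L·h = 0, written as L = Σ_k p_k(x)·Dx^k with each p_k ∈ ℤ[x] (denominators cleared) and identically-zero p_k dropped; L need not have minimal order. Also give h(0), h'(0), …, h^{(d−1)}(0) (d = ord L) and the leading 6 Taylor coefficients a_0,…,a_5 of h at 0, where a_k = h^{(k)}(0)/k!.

L = (32 - 64·x - 1536·x^2 - 1024·x^3) + (-18 + 704·x^2 - 512·x^4)·Dx + (1 + 16·x + 32·x^2 + 256·x^3 + 256·x^4)·Dx^2  (order 2).
h: a_k = 18, 4, -252, 8/3, 12292/3, 8/15, …
ICs: h(0) = 18, h′(0) = 4.

f: a_k = 0, 16, 0, -256/3, 0, 4096/5, …
g: a_k = 1, 2, 2, 4/3, 2/3, 4/15, …
Weyl lclm of L_f,L_g ⇒ L₀ (ord ≤ 3).
h=h₀': d/dx-closure on L₀ ⇒ L.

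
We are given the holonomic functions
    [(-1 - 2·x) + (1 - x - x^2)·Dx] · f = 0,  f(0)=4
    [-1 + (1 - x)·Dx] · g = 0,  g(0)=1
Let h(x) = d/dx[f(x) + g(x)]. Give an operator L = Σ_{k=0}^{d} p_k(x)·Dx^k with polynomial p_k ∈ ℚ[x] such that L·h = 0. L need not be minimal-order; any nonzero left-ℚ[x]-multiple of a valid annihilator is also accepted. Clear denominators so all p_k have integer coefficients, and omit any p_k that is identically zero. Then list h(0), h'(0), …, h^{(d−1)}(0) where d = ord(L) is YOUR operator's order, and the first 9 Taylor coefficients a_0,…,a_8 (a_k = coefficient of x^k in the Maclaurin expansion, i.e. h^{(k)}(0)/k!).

f: a_k = 4, 4, 8, 12, 20, 32, 52, 84, 136, …
g: a_k = 1, 1, 1, 1, 1, 1, 1, 1, 1, …
Weyl lclm of L_f,L_g ⇒ L₀ (ord ≤ 2).
Derive L from L₀ (diff closure).
L = (-6 - 24·x - 24·x^3 + 6·x^4) + (6 + 6·x - 6·x^2 - 21·x^4 + 6·x^5)·Dx + (-1 + 2·x - 3·x^2 + 6·x^3 - 2·x^4 - 3·x^5 + x^6)·Dx^2  (order 2).
h: a_k = 5, 18, 39, 84, 165, 318, 595, 1096, 1989, …
ICs: h(0) = 5, h′(0) = 18.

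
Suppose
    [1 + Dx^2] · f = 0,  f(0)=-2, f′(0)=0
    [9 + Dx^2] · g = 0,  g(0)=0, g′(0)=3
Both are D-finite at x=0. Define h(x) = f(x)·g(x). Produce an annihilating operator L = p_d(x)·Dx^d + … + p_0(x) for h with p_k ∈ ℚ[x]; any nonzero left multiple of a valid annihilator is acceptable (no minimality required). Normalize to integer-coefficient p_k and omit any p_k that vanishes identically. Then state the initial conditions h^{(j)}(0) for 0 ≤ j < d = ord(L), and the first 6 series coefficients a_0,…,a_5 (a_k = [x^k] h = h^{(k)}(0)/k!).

L = 64 + 20·Dx^2 + Dx^4  (order 4).
h: a_k = 0, -6, 0, 12, 0, -44/5, …
ICs: h(0) = 0, h′(0) = -6, h′′(0) = 0, h′′′(0) = 72.

f: a_k = -2, 0, 1, 0, -1/12, 0, …
g: a_k = 0, 3, 0, -9/2, 0, 81/40, …
L₀ := L_f ⊗_s L_g (sym. prod.), ord ≤ 4.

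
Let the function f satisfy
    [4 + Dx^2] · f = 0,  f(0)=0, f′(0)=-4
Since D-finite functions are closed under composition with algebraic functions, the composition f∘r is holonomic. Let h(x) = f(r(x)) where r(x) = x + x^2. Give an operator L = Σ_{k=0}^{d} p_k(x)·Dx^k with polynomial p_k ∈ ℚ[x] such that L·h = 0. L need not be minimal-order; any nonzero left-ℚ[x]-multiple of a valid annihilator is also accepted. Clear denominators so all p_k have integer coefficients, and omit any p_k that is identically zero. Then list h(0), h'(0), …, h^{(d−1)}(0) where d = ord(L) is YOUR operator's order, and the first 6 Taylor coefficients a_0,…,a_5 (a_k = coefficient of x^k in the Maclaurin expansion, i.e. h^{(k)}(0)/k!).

f: a_k = 0, -4, 0, 8/3, 0, -8/15, …
Substitute x→r, Dx→(1/r')Dx; clear ⇒ L₀.
L = (4 + 24·x + 48·x^2 + 32·x^3) - 2·Dx + (1 + 2·x)·Dx^2  (order 2).
h: a_k = 0, -4, -4, 8/3, 8, 112/15, …
ICs: h(0) = 0, h′(0) = -4.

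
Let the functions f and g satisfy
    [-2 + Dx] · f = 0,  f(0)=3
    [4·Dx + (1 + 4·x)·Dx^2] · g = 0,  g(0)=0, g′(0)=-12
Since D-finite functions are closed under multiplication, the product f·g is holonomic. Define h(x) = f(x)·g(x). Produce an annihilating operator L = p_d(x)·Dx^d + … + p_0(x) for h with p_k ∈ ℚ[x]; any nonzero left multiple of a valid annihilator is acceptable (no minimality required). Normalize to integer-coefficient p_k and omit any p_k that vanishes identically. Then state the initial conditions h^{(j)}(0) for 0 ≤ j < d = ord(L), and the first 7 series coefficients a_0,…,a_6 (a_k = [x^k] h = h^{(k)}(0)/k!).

f: a_k = 3, 6, 6, 4, 2, 4/5, 4/15, …
g: a_k = 0, -12, 24, -64, 192, -3072/5, 2048, …
Sym-product of L_f,L_g gives L₀ (≤ ord 2).
L = (-4 + 16·x) - 16·x·Dx + (1 + 4·x)·Dx^2  (order 2).
h: a_k = 0, -36, 0, -120, 288, -5016/5, 3392, …
ICs: h(0) = 0, h′(0) = -36.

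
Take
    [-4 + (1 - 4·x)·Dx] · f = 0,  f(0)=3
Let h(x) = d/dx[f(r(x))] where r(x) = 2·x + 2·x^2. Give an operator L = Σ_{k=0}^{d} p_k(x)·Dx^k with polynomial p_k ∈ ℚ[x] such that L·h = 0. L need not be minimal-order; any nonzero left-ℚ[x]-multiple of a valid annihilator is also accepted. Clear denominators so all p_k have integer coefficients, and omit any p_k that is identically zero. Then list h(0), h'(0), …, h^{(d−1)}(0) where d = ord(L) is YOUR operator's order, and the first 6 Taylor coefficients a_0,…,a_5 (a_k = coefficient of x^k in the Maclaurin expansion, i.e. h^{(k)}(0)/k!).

f: a_k = 3, 12, 48, 192, 768, 3072, …
f∘r: x↦r, Dx↦Dx/r' in L_f ⇒ L₀.
h₀' ⇒ L via d/dx closure of L₀.
L = (18 + 48·x + 48·x^2) + (-1 + 6·x + 24·x^2 + 16·x^3)·Dx  (order 1).
h: a_k = 24, 432, 5760, 68352, 760320, 8119296, …
ICs: h(0) = 24.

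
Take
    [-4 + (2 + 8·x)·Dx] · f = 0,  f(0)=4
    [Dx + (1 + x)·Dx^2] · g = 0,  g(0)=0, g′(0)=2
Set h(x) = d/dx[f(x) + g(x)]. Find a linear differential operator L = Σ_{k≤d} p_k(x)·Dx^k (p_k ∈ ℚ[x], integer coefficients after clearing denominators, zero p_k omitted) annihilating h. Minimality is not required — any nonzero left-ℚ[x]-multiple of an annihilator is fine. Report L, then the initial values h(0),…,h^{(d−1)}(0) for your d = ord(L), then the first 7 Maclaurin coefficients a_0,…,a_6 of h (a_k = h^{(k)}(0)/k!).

L = (-8 + 4·x) + (-10 - 8·x + 20·x^2)·Dx + (-1 - 3·x + 6·x^2 + 8·x^3)·Dx^2  (order 2).
h: a_k = 10, -18, 50, -162, 562, -2018, 7394, …
ICs: h(0) = 10, h′(0) = -18.

f: a_k = 4, 8, -8, 16, -40, 112, -336, …
g: a_k = 0, 2, -1, 2/3, -1/2, 2/5, -1/3, …
Weyl lclm of L_f,L_g ⇒ L₀ (ord ≤ 3).
h=h₀': d/dx-closure on L₀ ⇒ L.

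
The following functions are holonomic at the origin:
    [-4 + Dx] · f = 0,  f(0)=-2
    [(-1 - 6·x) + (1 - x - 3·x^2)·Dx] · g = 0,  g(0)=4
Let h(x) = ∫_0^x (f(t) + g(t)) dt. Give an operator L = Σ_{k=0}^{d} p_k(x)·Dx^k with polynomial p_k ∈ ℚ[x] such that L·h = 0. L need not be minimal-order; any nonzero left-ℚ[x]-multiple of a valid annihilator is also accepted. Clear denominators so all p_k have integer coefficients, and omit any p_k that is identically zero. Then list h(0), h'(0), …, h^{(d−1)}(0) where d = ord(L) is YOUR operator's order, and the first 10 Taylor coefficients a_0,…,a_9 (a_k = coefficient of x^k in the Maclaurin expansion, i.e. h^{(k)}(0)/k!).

L = (16 - 8·x + 360·x^2 + 288·x^3)·Dx + (8 - 50·x - 134·x^2 + 96·x^3 + 144·x^4)·Dx^2 + (-3 + 13·x + 11·x^2 - 42·x^3 - 36·x^4)·Dx^3  (order 3).
h: a_k = 0, 2, -2, 0, 5/3, 164/15, 1072/45, 16948/315, 67843/630, 639056/2835, …
ICs: h(0) = 0, h′(0) = 2, h′′(0) = -4.

f: a_k = -2, -8, -16, -64/3, -64/3, -256/15, -512/45, -2048/315, -1024/315, -4096/2835, …
g: a_k = 4, 4, 16, 28, 76, 160, 388, 868, 2032, 4636, …
L₀ := lclm(L_f,L_g); ord L₀ ≤ 1+1.
Integrate: L := L₀·Dx.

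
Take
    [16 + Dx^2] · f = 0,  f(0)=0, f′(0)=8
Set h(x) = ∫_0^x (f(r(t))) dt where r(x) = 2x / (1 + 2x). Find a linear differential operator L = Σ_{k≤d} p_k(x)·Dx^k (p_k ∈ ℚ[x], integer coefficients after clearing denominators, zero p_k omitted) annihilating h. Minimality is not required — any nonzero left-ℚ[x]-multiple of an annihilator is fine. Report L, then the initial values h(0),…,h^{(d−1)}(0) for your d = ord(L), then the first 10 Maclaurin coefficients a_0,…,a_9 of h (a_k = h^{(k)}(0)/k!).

L = 64·Dx + (4 + 24·x + 48·x^2 + 32·x^3)·Dx^2 + (1 + 8·x + 24·x^2 + 32·x^3 + 16·x^4)·Dx^3  (order 3).
h: a_k = 0, 0, 8, -32/3, -80/3, 896/5, -24704/45, 7680/7, -315008/315, -1288192/405, …
ICs: h(0) = 0, h′(0) = 0, h′′(0) = 16.

f: a_k = 0, 8, 0, -64/3, 0, 256/15, 0, -2048/315, 0, 4096/2835, …
L₀ from L_f via x↦r, Dx↦r'^{-1}Dx.
Integrate: L := L₀·Dx.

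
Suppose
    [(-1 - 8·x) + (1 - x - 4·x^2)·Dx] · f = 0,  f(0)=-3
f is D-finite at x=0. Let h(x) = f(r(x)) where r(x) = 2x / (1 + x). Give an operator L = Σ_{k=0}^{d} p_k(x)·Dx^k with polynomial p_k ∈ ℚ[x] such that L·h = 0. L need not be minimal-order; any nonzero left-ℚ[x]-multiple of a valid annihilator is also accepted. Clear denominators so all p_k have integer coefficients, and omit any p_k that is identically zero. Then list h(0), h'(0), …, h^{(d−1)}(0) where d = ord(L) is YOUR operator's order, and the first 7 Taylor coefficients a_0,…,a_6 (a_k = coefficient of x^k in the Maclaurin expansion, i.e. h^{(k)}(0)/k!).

f: a_k = -3, -3, -15, -27, -87, -195, -543, …
Substitute x→r, Dx→(1/r')Dx; clear ⇒ L₀.
L = (2 + 34·x) + (-1 - x + 17·x^2 + 17·x^3)·Dx  (order 1).
h: a_k = -3, -6, -54, -102, -918, -1734, -15606, …
ICs: h(0) = -3.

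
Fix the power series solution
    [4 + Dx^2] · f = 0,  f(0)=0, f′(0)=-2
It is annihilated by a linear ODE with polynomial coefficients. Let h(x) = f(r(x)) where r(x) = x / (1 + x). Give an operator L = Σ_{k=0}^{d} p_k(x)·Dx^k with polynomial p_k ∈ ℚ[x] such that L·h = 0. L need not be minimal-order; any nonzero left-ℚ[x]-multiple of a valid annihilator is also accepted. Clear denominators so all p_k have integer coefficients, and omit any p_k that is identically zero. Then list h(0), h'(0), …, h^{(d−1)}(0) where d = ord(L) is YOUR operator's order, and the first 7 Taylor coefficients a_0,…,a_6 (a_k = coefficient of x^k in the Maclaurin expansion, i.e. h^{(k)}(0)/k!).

f: a_k = 0, -2, 0, 4/3, 0, -4/15, 0, …
h₀=f(r): pull back L_f along r ⇒ L₀.
L = 4 + (2 + 6·x + 6·x^2 + 2·x^3)·Dx + (1 + 4·x + 6·x^2 + 4·x^3 + x^4)·Dx^2  (order 2).
h: a_k = 0, -2, 2, -2/3, -2, 86/15, -10, …
ICs: h(0) = 0, h′(0) = -2.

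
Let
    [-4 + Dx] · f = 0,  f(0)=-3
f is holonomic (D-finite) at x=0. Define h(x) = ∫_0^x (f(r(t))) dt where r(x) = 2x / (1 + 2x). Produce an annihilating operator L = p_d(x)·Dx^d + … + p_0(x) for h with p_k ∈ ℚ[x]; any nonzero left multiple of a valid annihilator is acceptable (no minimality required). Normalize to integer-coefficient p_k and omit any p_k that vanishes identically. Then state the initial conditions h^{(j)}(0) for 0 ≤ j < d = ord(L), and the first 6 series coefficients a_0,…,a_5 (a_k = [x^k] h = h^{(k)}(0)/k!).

L = -8·Dx + (1 + 4·x + 4·x^2)·Dx^2  (order 2).
h: a_k = 0, -3, -12, -16, 8, 64/5, …
ICs: h(0) = 0, h′(0) = -3.

f: a_k = -3, -12, -24, -32, -32, -128/5, …
Change of var in L_f (x↦r) gives L₀.
h=∫₀ˣh₀: take L = L₀·Dx.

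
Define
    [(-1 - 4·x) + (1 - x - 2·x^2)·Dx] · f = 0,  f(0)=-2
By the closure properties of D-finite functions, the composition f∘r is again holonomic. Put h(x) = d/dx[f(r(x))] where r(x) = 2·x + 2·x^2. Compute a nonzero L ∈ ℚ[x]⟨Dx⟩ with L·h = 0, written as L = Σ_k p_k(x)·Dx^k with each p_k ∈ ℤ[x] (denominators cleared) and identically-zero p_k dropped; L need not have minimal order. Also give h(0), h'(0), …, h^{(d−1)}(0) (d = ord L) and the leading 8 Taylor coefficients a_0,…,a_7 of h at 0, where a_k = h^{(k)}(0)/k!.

f: a_k = -2, -2, -6, -10, -22, -42, -86, -170, …
h₀=f(r): pull back L_f along r ⇒ L₀.
Derive L from L₀ (diff closure).
L = (14 + 108·x + 444·x^2 + 1312·x^3 + 2256·x^4 + 1920·x^5 + 640·x^6) + (-1 - 8·x + 6·x^2 + 148·x^3 + 440·x^4 + 624·x^5 + 448·x^6 + 128·x^7)·Dx  (order 1).
h: a_k = -4, -56, -384, -2464, -14960, -86496, -487424, -2689792, …
ICs: h(0) = -4.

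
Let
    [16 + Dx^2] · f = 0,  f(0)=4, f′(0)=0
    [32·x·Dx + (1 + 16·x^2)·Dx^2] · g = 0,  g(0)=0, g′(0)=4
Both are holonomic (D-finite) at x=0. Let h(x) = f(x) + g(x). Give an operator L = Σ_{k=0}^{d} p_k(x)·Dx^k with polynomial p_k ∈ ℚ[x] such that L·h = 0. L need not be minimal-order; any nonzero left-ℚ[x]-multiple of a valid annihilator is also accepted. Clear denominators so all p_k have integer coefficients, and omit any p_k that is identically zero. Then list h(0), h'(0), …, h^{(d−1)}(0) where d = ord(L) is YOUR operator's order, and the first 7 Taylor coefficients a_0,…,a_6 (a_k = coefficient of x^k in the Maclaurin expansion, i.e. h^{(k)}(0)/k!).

f: a_k = 4, 0, -32, 0, 128/3, 0, -1024/45, …
g: a_k = 0, 4, 0, -64/3, 0, 1024/5, 0, …
Sum ⇒ L₀ = lclm(L_f,L_g) in ℚ(x)⟨Dx⟩.
L = (-5632·x + 114688·x^3 + 131072·x^5)·Dx + (-16 + 1792·x^2 + 36864·x^4 + 65536·x^6)·Dx^2 + (-352·x + 7168·x^3 + 8192·x^5)·Dx^3 + (-1 + 112·x^2 + 2304·x^4 + 4096·x^6)·Dx^4  (order 4).
h: a_k = 4, 4, -32, -64/3, 128/3, 1024/5, -1024/45, …
ICs: h(0) = 4, h′(0) = 4, h′′(0) = -64, h′′′(0) = -128.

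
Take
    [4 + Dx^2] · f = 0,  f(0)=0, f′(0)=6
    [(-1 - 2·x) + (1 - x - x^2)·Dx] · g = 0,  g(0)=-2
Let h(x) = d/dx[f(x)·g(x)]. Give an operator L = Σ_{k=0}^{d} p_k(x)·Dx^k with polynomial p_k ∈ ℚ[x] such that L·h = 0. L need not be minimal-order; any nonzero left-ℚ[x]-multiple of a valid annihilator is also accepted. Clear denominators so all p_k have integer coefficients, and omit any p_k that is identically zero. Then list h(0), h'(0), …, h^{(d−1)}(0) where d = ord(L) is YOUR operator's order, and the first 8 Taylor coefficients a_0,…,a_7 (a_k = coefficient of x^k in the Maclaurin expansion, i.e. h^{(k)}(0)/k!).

L = (-6 - 16·x - 8·x^2 + 16·x^3 + 8·x^4) + (-1 + 2·x + 12·x^2 + 8·x^3)·Dx + (1 - 3·x - x^2 + 4·x^3 + 2·x^4)·Dx^2  (order 2).
h: a_k = -12, -24, -48, -112, -228, -2208/5, -2500/3, -161824/105, …
ICs: h(0) = -12, h′(0) = -24.

f: a_k = 0, 6, 0, -4, 0, 4/5, 0, -8/105, …
g: a_k = -2, -2, -4, -6, -10, -16, -26, -42, …
Product ⇒ symmetric product L₀, ord ≤ 2.
Derive L from L₀ (diff closure).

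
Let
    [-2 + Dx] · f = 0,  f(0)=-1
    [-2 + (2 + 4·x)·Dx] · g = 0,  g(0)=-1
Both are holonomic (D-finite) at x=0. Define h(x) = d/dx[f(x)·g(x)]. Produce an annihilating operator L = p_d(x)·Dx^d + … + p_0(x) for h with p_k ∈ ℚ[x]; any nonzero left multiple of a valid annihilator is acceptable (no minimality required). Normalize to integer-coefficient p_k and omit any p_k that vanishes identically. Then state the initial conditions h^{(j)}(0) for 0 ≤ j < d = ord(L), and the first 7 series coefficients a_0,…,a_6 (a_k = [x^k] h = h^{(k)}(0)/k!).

f: a_k = -1, -2, -2, -4/3, -2/3, -4/15, -4/45, …
g: a_k = -1, -1, 1/2, -1/2, 5/8, -7/8, 21/16, …
Product ⇒ symmetric product L₀, ord ≤ 1.
Derive L from L₀ (diff closure).
L = (7 + 24·x + 16·x^2) + (-3 - 10·x - 8·x^2)·Dx  (order 1).
h: a_k = 3, 7, 17/2, 11/2, 107/24, -89/120, 1123/240, …
ICs: h(0) = 3.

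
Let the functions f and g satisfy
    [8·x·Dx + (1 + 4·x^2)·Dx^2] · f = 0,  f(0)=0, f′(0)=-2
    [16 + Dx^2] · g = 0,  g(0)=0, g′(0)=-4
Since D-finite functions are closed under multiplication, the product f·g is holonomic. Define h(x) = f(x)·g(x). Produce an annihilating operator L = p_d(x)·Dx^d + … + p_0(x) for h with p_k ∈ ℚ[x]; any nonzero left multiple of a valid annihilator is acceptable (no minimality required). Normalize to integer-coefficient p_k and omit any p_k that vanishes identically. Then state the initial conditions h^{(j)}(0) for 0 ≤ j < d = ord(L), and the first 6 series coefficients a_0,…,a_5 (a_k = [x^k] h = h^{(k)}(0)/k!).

L = (2560 + 29696·x^2 + 118784·x^4 + 262144·x^6 + 262144·x^8) + (1536·x + 14336·x^3 + 49152·x^5 + 65536·x^7)·Dx + (240 + 3008·x^2 + 13824·x^4 + 32768·x^6 + 32768·x^8)·Dx^2 + (96·x + 896·x^3 + 3072·x^5 + 4096·x^7)·Dx^3 + (5 + 72·x^2 + 400·x^4 + 1024·x^6 + 1024·x^8)·Dx^4  (order 4).
h: a_k = 0, 0, 8, 0, -32, 0, …
ICs: h(0) = 0, h′(0) = 0, h′′(0) = 16, h′′′(0) = 0.

f: a_k = 0, -2, 0, 8/3, 0, -32/5, …
g: a_k = 0, -4, 0, 32/3, 0, -128/15, …
Sym-product of L_f,L_g gives L₀ (≤ ord 4).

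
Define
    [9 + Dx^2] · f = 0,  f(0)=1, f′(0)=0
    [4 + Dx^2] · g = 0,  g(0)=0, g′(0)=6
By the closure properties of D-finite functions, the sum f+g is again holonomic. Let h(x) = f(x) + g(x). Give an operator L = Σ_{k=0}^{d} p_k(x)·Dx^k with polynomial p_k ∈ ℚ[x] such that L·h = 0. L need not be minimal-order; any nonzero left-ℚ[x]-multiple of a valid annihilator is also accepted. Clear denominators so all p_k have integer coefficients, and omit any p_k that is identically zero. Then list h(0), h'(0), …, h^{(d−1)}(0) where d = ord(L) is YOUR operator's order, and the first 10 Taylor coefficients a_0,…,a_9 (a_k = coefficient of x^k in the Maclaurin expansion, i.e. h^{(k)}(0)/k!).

f: a_k = 1, 0, -9/2, 0, 27/8, 0, -81/80, 0, 729/4480, 0, …
g: a_k = 0, 6, 0, -4, 0, 4/5, 0, -8/105, 0, 4/945, …
L₀ := lclm(L_f,L_g); ord L₀ ≤ 2+2.
L = 36 + 13·Dx^2 + Dx^4  (order 4).
h: a_k = 1, 6, -9/2, -4, 27/8, 4/5, -81/80, -8/105, 729/4480, 4/945, …
ICs: h(0) = 1, h′(0) = 6, h′′(0) = -9, h′′′(0) = -24.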